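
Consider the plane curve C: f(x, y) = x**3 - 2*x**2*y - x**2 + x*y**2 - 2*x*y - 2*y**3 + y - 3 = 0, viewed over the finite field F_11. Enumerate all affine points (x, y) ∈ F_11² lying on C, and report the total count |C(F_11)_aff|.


Affine F_11-points: {(0, 6), (0, 7), (0, 9), (3, 5), (3, 8), (4, 2), (5, 4), (6, 4), (7, 3), (8, 1), (9, 1), (9, 4), (9, 5), (10, 5)}; count = 14.

For each of the 121 pairs (x, y) ∈ F_11², evaluate f(x, y) mod 11. Record the zeros.
  x = 0: [0↦8, 1↦7, 2↦5, 3↦1, 4↦5, 5↦5, 6↦0, 7↦0, 8↦4, 9↦0, 10↦9]  zeros at y ∈ {6, 7, 9}
  x = 1: [0↦8, 1↦4, 2↦1, 3↦9, 4↦5, 5↦10, 6↦1, 7↦10, 8↦3, 9↦1, 10↦3]  zeros at y ∈ ∅
  x = 2: [0↦1, 1↦1, 2↦4, 3↦9, 4↦4, 5↦10, 6↦4, 7↦7, 8↦7, 9↦3, 10↦5]  zeros at y ∈ ∅
  x = 3: [0↦4, 1↦4, 2↦9, 3↦7, 4↦8, 5↦0, 6↦4, 7↦8, 8↦0, 9↦1, 10↦10]  zeros at y ∈ {5, 8}
  x = 4: [0↦1, 1↦8, 2↦0, 3↦9, 4↦1, 5↦8, 6↦7, 7↦8, 8↦10, 9↦1, 10↦2]  zeros at y ∈ {2}
  x = 5: [0↦9, 1↦8, 2↦5, 3↦10, 4↦0, 5↦7, 6↦8, 7↦2, 8↦10, 9↦9, 10↦9]  zeros at y ∈ {4}
  x = 6: [0↦1, 1↦10, 2↦8, 3↦5, 4↦0, 5↦3, 6↦2, 7↦7, 8↦6, 9↦9, 10↦4]  zeros at y ∈ {4}
  x = 7: [0↦5, 1↦9, 2↦4, 3↦0, 4↦7, 5↦2, 6↦6, 7↦7, 8↦4, 9↦7, 10↦4]  zeros at y ∈ {3}
  x = 8: [0↦5, 1↦0, 2↦10, 3↦1, 4↦5, 5↦10, 6↦4, 7↦8, 8↦10, 9↦9, 10↦4]  zeros at y ∈ {1}
  x = 9: [0↦7, 1↦0, 2↦10, 3↦3, 4↦0, 5↦0, 6↦2, 7↦5, 8↦8, 9↦10, 10↦10]  zeros at y ∈ {1, 4, 5}
  x = 10: [0↦6, 1↦4, 2↦10, 3↦1, 4↦9, 5↦0, 6↦6, 7↦4, 8↦4, 9↦5, 10↦6]  zeros at y ∈ {5}
Collecting zeros: affine points = {(0, 6), (0, 7), (0, 9), (3, 5), (3, 8), (4, 2), (5, 4), (6, 4), (7, 3), (8, 1), (9, 1), (9, 4), (9, 5), (10, 5)}.
Total count |C(F_11)_aff| = 14.


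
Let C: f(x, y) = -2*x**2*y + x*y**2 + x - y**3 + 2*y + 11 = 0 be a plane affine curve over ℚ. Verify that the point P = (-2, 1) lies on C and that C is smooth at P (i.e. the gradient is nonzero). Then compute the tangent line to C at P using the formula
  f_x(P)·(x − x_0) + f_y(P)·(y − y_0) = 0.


Tangent line at P: 10*x - 13*y + 33 = 0.

Step 1: f(-2, 1) = 0, so P lies on C.
Step 2: partial derivatives
  f_x(x, y) = -4*x*y + y**2 + 1, f_y(x, y) = -2*x**2 + 2*x*y - 3*y**2 + 2.
  f_x(P) = 10, f_y(P) = -13 (gradient nonzero, so P is smooth).
Step 3: tangent line at P: 10·(x − -2) + -13·(y − 1) = 0.
Expanding: 10*x - 13*y + 33 = 0.


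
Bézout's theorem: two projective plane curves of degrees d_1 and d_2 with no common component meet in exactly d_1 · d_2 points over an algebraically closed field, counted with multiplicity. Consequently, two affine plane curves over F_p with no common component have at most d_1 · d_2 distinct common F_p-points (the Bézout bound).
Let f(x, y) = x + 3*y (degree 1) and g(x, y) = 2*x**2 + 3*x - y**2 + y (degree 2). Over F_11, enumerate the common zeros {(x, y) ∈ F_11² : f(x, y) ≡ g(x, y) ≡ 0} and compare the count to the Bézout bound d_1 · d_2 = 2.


Common zeros: {(0, 0), (7, 5)}; count = 2; Bézout bound = 2.

deg(f) = 1, deg(g) = 2, so Bézout bound = 2.
Scan x ∈ F_11. For each x, list the y ∈ F_11 with f(x, y) ≡ 0 and those with g(x, y) ≡ 0 (mod 11); the common zeros in that column are the intersection.
  x = 0: f ≡ 0 at y ∈ {0}; g ≡ 0 at y ∈ {0, 1}; common: {0}.
  x = 1: f ≡ 0 at y ∈ {7}; g ≡ 0 at y ∈ ∅; common: ∅.
  x = 2: f ≡ 0 at y ∈ {3}; g ≡ 0 at y ∈ ∅; common: ∅.
  x = 3: f ≡ 0 at y ∈ {10}; g ≡ 0 at y ∈ ∅; common: ∅.
  x = 4: f ≡ 0 at y ∈ {6}; g ≡ 0 at y ∈ {0, 1}; common: ∅.
  x = 5: f ≡ 0 at y ∈ {2}; g ≡ 0 at y ∈ ∅; common: ∅.
  x = 6: f ≡ 0 at y ∈ {9}; g ≡ 0 at y ∈ {2, 10}; common: ∅.
  x = 7: f ≡ 0 at y ∈ {5}; g ≡ 0 at y ∈ {5, 7}; common: {5}.
  x = 8: f ≡ 0 at y ∈ {1}; g ≡ 0 at y ∈ {5, 7}; common: ∅.
  x = 9: f ≡ 0 at y ∈ {8}; g ≡ 0 at y ∈ {2, 10}; common: ∅.
  x = 10: f ≡ 0 at y ∈ {4}; g ≡ 0 at y ∈ ∅; common: ∅.
Collecting: common zeros = {(0, 0), (7, 5)}, so the count is 2.
Comparison with the Bézout bound: 2 ≤ 2 = deg(f)·deg(g), as expected for curves with no common component (the bound is attained).


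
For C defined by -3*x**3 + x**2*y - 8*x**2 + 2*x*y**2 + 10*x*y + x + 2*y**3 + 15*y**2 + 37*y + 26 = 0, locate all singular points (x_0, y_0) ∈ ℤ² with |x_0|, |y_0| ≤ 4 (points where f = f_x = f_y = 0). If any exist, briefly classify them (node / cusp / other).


Singular points: {(-1, -2)}; classification: node.

Compute partial derivatives:
  f_x = -9*x**2 + 2*x*y - 16*x + 2*y**2 + 10*y + 1.
  f_y = x**2 + 4*x*y + 10*x + 6*y**2 + 30*y + 37.
Scan x_0 ∈ {−4, ..., 4}. For each x_0, f_y(x_0, y) is a polynomial in y; find its integer roots y ∈ {−4, ..., 4}, then test f_x and f at those candidates.
  x = -4: f_y(-4, y) = 6*y**2 + 14*y + 13; no integer root y with |y| ≤ 4.
  x = -3: f_y(-3, y) = 6*y**2 + 18*y + 16; no integer root y with |y| ≤ 4.
  x = -2: f_y(-2, y) = 6*y**2 + 22*y + 21; no integer root y with |y| ≤ 4.
  x = -1: f_y(-1, y) = 6*y**2 + 26*y + 28; vanishes at y ∈ {-2}. (-1, -2): f_x = 0, f = 0 — SINGULAR.
  x = 0: f_y(0, y) = 6*y**2 + 30*y + 37; no integer root y with |y| ≤ 4.
  x = 1: f_y(1, y) = 6*y**2 + 34*y + 48; vanishes at y ∈ {-3}. (1, -3): f_x = -42 ≠ 0.
  x = 2: f_y(2, y) = 6*y**2 + 38*y + 61; no integer root y with |y| ≤ 4.
  x = 3: f_y(3, y) = 6*y**2 + 42*y + 76; no integer root y with |y| ≤ 4.
  x = 4: f_y(4, y) = 6*y**2 + 46*y + 93; no integer root y with |y| ≤ 4.
Only singular point on the grid: (-1, -2).
Classify: substitute x = -1 + u, y = -2 + v and expand: f = -3*u**3 + u**2*v - u**2 + 2*u*v**2 + 2*v**3 + v**2.
No constant or linear terms (consistent with a singular point). Quadratic part: -u**2 + v**2. Cubic part: -3*u**3 + u**2*v + 2*u*v**2 + 2*v**3.
The quadratic part v**2 - u**2 = (v − u)(v + u) splits into two distinct linear factors, so there are two distinct tangent lines y − -2 = ±(x − -1) — this is a node (ordinary double point).
Classification: node.


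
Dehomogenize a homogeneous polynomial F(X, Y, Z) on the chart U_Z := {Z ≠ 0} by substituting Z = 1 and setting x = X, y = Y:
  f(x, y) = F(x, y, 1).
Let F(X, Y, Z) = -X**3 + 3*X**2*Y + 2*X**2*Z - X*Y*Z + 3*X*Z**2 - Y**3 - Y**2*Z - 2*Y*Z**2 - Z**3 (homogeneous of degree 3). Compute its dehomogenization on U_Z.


f(x, y) = -x**3 + 3*x**2*y + 2*x**2 - x*y + 3*x - y**3 - y**2 - 2*y - 1

On U_Z we set Z = 1. Each monomial c·X^i·Y^j·Z^k in F becomes c·x^i·y^j·1^k = c·x^i·y^j.
Substituting Z = 1: F(X, Y, 1) = -x**3 + 3*x**2*y + 2*x**2 - x*y + 3*x - y**3 - y**2 - 2*y - 1.
Note: deg(f) ≤ deg(F) = 3; strict inequality happens when F is divisible by Z (lost terms).


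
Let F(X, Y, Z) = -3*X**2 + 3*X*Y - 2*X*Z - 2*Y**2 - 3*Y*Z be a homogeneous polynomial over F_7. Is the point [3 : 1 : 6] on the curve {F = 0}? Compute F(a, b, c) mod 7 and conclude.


F(3,1,6) ≡ 3 (mod 7); P is NOT on the curve.

Evaluate F(3, 1, 6) term-by-term (mod 7).
  -3*X**2 ↦ -3·9·1·1 = -27
  3*X*Y ↦ 3·3·1·1 = 9
  -2*X*Z ↦ -2·3·1·6 = -36
  -2*Y**2 ↦ -2·1·1·1 = -2
  -3*Y*Z ↦ -3·1·1·6 = -18
Sum: F(3, 1, 6) = (-27) + (9) + (-36) + (-2) + (-18) = -74.
Reducing mod 7: -74 ≡ 3 (mod 7).
Since F(a, b, c) ≡ 3 ≠ 0 (mod 7), P does NOT lie on the curve.


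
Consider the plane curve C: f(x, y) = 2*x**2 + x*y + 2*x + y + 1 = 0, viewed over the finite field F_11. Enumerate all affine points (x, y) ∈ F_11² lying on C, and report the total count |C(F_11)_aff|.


Affine F_11-points: {(0, 10), (1, 3), (2, 3), (3, 2), (4, 5), (5, 10), (6, 2), (7, 1), (8, 1), (9, 5)}; count = 10.

For each of the 121 pairs (x, y) ∈ F_11², evaluate f(x, y) mod 11. Record the zeros.
  x = 0: [0↦1, 1↦2, 2↦3, 3↦4, 4↦5, 5↦6, 6↦7, 7↦8, 8↦9, 9↦10, 10↦0]  zeros at y ∈ {10}
  x = 1: [0↦5, 1↦7, 2↦9, 3↦0, 4↦2, 5↦4, 6↦6, 7↦8, 8↦10, 9↦1, 10↦3]  zeros at y ∈ {3}
  x = 2: [0↦2, 1↦5, 2↦8, 3↦0, 4↦3, 5↦6, 6↦9, 7↦1, 8↦4, 9↦7, 10↦10]  zeros at y ∈ {3}
  x = 3: [0↦3, 1↦7, 2↦0, 3↦4, 4↦8, 5↦1, 6↦5, 7↦9, 8↦2, 9↦6, 10↦10]  zeros at y ∈ {2}
  x = 4: [0↦8, 1↦2, 2↦7, 3↦1, 4↦6, 5↦0, 6↦5, 7↦10, 8↦4, 9↦9, 10↦3]  zeros at y ∈ {5}
  x = 5: [0↦6, 1↦1, 2↦7, 3↦2, 4↦8, 5↦3, 6↦9, 7↦4, 8↦10, 9↦5, 10↦0]  zeros at y ∈ {10}
  x = 6: [0↦8, 1↦4, 2↦0, 3↦7, 4↦3, 5↦10, 6↦6, 7↦2, 8↦9, 9↦5, 10↦1]  zeros at y ∈ {2}
  x = 7: [0↦3, 1↦0, 2↦8, 3↦5, 4↦2, 5↦10, 6↦7, 7↦4, 8↦1, 9↦9, 10↦6]  zeros at y ∈ {1}
  x = 8: [0↦2, 1↦0, 2↦9, 3↦7, 4↦5, 5↦3, 6↦1, 7↦10, 8↦8, 9↦6, 10↦4]  zeros at y ∈ {1}
  x = 9: [0↦5, 1↦4, 2↦3, 3↦2, 4↦1, 5↦0, 6↦10, 7↦9, 8↦8, 9↦7, 10↦6]  zeros at y ∈ {5}
  x = 10: [0↦1, 1↦1, 2↦1, 3↦1, 4↦1, 5↦1, 6↦1, 7↦1, 8↦1, 9↦1, 10↦1]  zeros at y ∈ ∅
Collecting zeros: affine points = {(0, 10), (1, 3), (2, 3), (3, 2), (4, 5), (5, 10), (6, 2), (7, 1), (8, 1), (9, 5)}.
Total count |C(F_11)_aff| = 10.


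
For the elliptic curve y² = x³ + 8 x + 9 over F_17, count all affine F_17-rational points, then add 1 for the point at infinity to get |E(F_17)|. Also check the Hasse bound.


Affine points = {(0, 3), (0, 14), (1, 1), (1, 16), (2, 4), (2, 13), (3, 3), (3, 14), (5, 2), (5, 15), (6, 1), (6, 16), (7, 0), (10, 1), (10, 16), (11, 0), (13, 7), (13, 10), (14, 3), (14, 14), (15, 6), (15, 11), (16, 0)}; affine count = 23; |E(F_17)| = 24.

Discriminant check: Δ ∝ 4a³ + 27b² = 4·8³ + 27·9² = 4·512 + 27·81 ≡ 2 (mod 17). Nonzero ⇒ E is nonsingular.
For each x ∈ F_17, compute rhs = x³ + 8·x + 9 mod 17, then count y ∈ F_17 with y² ≡ rhs.
  x = 0: rhs = 9, matching y values: 3, 14 (2 points).
  x = 1: rhs = 1, matching y values: 1, 16 (2 points).
  x = 2: rhs = 16, matching y values: 4, 13 (2 points).
  x = 3: rhs = 9, matching y values: 3, 14 (2 points).
  x = 4: rhs = 3, matching y values: none (0 points).
  x = 5: rhs = 4, matching y values: 2, 15 (2 points).
  x = 6: rhs = 1, matching y values: 1, 16 (2 points).
  x = 7: rhs = 0, matching y values: 0 (1 points).
  x = 8: rhs = 7, matching y values: none (0 points).
  x = 9: rhs = 11, matching y values: none (0 points).
  x = 10: rhs = 1, matching y values: 1, 16 (2 points).
  x = 11: rhs = 0, matching y values: 0 (1 points).
  x = 12: rhs = 14, matching y values: none (0 points).
  x = 13: rhs = 15, matching y values: 7, 10 (2 points).
  x = 14: rhs = 9, matching y values: 3, 14 (2 points).
  x = 15: rhs = 2, matching y values: 6, 11 (2 points).
  x = 16: rhs = 0, matching y values: 0 (1 points).
Total affine count: 23.
Full point count |E(F_17)| = 23 + 1 = 24.
Hasse bound: |24 − (17+1)| = |6| = 6 ≤ 2√17 ≈ 8.2462 ✓.


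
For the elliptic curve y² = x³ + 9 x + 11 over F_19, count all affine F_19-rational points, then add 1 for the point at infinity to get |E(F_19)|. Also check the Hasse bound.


Affine points = {(0, 7), (0, 12), (4, 4), (4, 15), (8, 5), (8, 14), (9, 2), (9, 17), (11, 4), (11, 15), (12, 2), (12, 17), (13, 8), (13, 11), (15, 5), (15, 14), (17, 2), (17, 17), (18, 1), (18, 18)}; affine count = 20; |E(F_19)| = 21.

Discriminant check: Δ ∝ 4a³ + 27b² = 4·9³ + 27·11² = 4·729 + 27·121 ≡ 8 (mod 19). Nonzero ⇒ E is nonsingular.
For each x ∈ F_19, compute rhs = x³ + 9·x + 11 mod 19, then count y ∈ F_19 with y² ≡ rhs.
  x = 0: rhs = 11, matching y values: 7, 12 (2 points).
  x = 1: rhs = 2, matching y values: none (0 points).
  x = 2: rhs = 18, matching y values: none (0 points).
  x = 3: rhs = 8, matching y values: none (0 points).
  x = 4: rhs = 16, matching y values: 4, 15 (2 points).
  x = 5: rhs = 10, matching y values: none (0 points).
  x = 6: rhs = 15, matching y values: none (0 points).
  x = 7: rhs = 18, matching y values: none (0 points).
  x = 8: rhs = 6, matching y values: 5, 14 (2 points).
  x = 9: rhs = 4, matching y values: 2, 17 (2 points).
  x = 10: rhs = 18, matching y values: none (0 points).
  x = 11: rhs = 16, matching y values: 4, 15 (2 points).
  x = 12: rhs = 4, matching y values: 2, 17 (2 points).
  x = 13: rhs = 7, matching y values: 8, 11 (2 points).
  x = 14: rhs = 12, matching y values: none (0 points).
  x = 15: rhs = 6, matching y values: 5, 14 (2 points).
  x = 16: rhs = 14, matching y values: none (0 points).
  x = 17: rhs = 4, matching y values: 2, 17 (2 points).
  x = 18: rhs = 1, matching y values: 1, 18 (2 points).
Total affine count: 20.
Full point count |E(F_19)| = 20 + 1 = 21.
Hasse bound: |21 − (19+1)| = |1| = 1 ≤ 2√19 ≈ 8.7178 ✓.


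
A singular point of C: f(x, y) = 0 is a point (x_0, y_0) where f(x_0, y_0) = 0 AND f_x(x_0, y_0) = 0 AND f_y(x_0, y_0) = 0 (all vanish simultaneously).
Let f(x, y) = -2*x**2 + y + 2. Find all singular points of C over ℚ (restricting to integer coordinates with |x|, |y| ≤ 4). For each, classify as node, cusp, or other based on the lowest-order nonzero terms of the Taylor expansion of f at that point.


No singular points in the scanned grid; C is smooth there.

Compute partial derivatives:
  f_x = -4*x.
  f_y = 1.
f_y = 1 is a nonzero constant, so f_y never vanishes: no point (x, y) can satisfy f = f_x = f_y = 0. In particular no (x, y) ∈ {−4, ..., 4}² is singular; the curve is smooth.


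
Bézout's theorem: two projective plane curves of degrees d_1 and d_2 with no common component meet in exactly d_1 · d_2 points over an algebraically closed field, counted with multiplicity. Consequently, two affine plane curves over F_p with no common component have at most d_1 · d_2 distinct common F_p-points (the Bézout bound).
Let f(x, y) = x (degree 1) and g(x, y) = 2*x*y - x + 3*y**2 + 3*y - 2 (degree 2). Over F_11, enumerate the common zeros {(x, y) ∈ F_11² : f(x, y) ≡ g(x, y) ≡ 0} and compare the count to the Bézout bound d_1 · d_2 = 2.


Common zeros: {(0, 5)}; count = 1; Bézout bound = 2.

deg(f) = 1, deg(g) = 2, so Bézout bound = 2.
Scan x ∈ F_11. For each x, list the y ∈ F_11 with f(x, y) ≡ 0 and those with g(x, y) ≡ 0 (mod 11); the common zeros in that column are the intersection.
  x = 0: f ≡ 0 at y ∈ {0, 1, 2, 3, 4, 5, 6, 7, 8, 9, 10}; g ≡ 0 at y ∈ {5}; common: {5}.
  x = 1: f ≡ 0 at y ∈ ∅; g ≡ 0 at y ∈ ∅; common: ∅.
  x = 2: f ≡ 0 at y ∈ ∅; g ≡ 0 at y ∈ {2, 3}; common: ∅.
  x = 3: f ≡ 0 at y ∈ ∅; g ≡ 0 at y ∈ {9, 10}; common: ∅.
  x = 4: f ≡ 0 at y ∈ ∅; g ≡ 0 at y ∈ ∅; common: ∅.
  x = 5: f ≡ 0 at y ∈ ∅; g ≡ 0 at y ∈ {7}; common: ∅.
  x = 6: f ≡ 0 at y ∈ ∅; g ≡ 0 at y ∈ ∅; common: ∅.
  x = 7: f ≡ 0 at y ∈ ∅; g ≡ 0 at y ∈ {1, 8}; common: ∅.
  x = 8: f ≡ 0 at y ∈ ∅; g ≡ 0 at y ∈ ∅; common: ∅.
  x = 9: f ≡ 0 at y ∈ ∅; g ≡ 0 at y ∈ {0, 4}; common: ∅.
  x = 10: f ≡ 0 at y ∈ ∅; g ≡ 0 at y ∈ ∅; common: ∅.
Collecting: common zeros = {(0, 5)}, so the count is 1.
Comparison with the Bézout bound: 1 ≤ 2 = deg(f)·deg(g), as expected for curves with no common component (the affine F_11-count falls short of the bound because intersections may lie at infinity, over extension fields, or carry multiplicity).


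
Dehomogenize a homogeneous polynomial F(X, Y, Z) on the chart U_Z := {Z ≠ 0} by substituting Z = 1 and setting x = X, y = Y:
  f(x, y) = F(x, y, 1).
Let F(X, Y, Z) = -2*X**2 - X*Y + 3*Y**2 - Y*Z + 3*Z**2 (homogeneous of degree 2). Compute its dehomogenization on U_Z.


f(x, y) = -2*x**2 - x*y + 3*y**2 - y + 3

On U_Z we set Z = 1. Each monomial c·X^i·Y^j·Z^k in F becomes c·x^i·y^j·1^k = c·x^i·y^j.
Substituting Z = 1: F(X, Y, 1) = -2*x**2 - x*y + 3*y**2 - y + 3.
Note: deg(f) ≤ deg(F) = 2; strict inequality happens when F is divisible by Z (lost terms).


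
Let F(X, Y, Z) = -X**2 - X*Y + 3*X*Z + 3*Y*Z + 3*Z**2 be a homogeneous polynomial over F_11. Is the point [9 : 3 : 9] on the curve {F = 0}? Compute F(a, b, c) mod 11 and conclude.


F(9,3,9) ≡ 8 (mod 11); P is NOT on the curve.

Evaluate F(9, 3, 9) term-by-term (mod 11).
  -X**2 ↦ -1·81·1·1 = -81
  -X*Y ↦ -1·9·3·1 = -27
  3*X*Z ↦ 3·9·1·9 = 243
  3*Y*Z ↦ 3·1·3·9 = 81
  3*Z**2 ↦ 3·1·1·81 = 243
Sum: F(9, 3, 9) = (-81) + (-27) + (243) + (81) + (243) = 459.
Reducing mod 11: 459 ≡ 8 (mod 11).
Since F(a, b, c) ≡ 8 ≠ 0 (mod 11), P does NOT lie on the curve.


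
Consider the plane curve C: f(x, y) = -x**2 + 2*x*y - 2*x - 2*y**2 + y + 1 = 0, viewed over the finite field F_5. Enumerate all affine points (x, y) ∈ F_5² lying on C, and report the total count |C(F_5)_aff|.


Affine F_5-points: {(0, 1), (0, 2), (2, 2), (2, 3)}; count = 4.

For each of the 25 pairs (x, y) ∈ F_5², evaluate f(x, y) mod 5. Record the zeros.
  x = 0: [0↦1, 1↦0, 2↦0, 3↦1, 4↦3]  zeros at y ∈ {1, 2}
  x = 1: [0↦3, 1↦4, 2↦1, 3↦4, 4↦3]  zeros at y ∈ ∅
  x = 2: [0↦3, 1↦1, 2↦0, 3↦0, 4↦1]  zeros at y ∈ {2, 3}
  x = 3: [0↦1, 1↦1, 2↦2, 3↦4, 4↦2]  zeros at y ∈ ∅
  x = 4: [0↦2, 1↦4, 2↦2, 3↦1, 4↦1]  zeros at y ∈ ∅
Collecting zeros: affine points = {(0, 1), (0, 2), (2, 2), (2, 3)}.
Total count |C(F_5)_aff| = 4.


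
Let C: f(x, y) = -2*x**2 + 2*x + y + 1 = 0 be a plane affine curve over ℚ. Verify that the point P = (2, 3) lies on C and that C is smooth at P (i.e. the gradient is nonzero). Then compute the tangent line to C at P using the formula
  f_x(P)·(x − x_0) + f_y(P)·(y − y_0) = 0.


Tangent line at P: -6*x + y + 9 = 0.

Step 1: f(2, 3) = 0, so P lies on C.
Step 2: partial derivatives
  f_x(x, y) = 2 - 4*x, f_y(x, y) = 1.
  f_x(P) = -6, f_y(P) = 1 (gradient nonzero, so P is smooth).
Step 3: tangent line at P: -6·(x − 2) + 1·(y − 3) = 0.
Expanding: -6*x + y + 9 = 0.


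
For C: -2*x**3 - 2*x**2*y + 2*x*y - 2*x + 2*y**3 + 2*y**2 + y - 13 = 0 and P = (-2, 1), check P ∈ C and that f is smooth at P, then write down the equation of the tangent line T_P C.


Tangent line at P: -16*x - y - 31 = 0.

Step 1: f(-2, 1) = 0, so P lies on C.
Step 2: partial derivatives
  f_x(x, y) = -6*x**2 - 4*x*y + 2*y - 2, f_y(x, y) = -2*x**2 + 2*x + 6*y**2 + 4*y + 1.
  f_x(P) = -16, f_y(P) = -1 (gradient nonzero, so P is smooth).
Step 3: tangent line at P: -16·(x − -2) + -1·(y − 1) = 0.
Expanding: -16*x - y - 31 = 0.


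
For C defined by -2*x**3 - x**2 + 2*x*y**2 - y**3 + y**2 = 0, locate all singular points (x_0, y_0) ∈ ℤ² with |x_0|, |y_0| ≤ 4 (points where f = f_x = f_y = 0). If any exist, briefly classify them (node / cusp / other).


Singular points: {(0, 0)}; classification: node.

Compute partial derivatives:
  f_x = -6*x**2 - 2*x + 2*y**2.
  f_y = 4*x*y - 3*y**2 + 2*y.
Scan x_0 ∈ {−4, ..., 4}. For each x_0, f_y(x_0, y) is a polynomial in y; find its integer roots y ∈ {−4, ..., 4}, then test f_x and f at those candidates.
  x = -4: f_y(-4, y) = -3*y**2 - 14*y; vanishes at y ∈ {0}. (-4, 0): f_x = -88 ≠ 0.
  x = -3: f_y(-3, y) = -3*y**2 - 10*y; vanishes at y ∈ {0}. (-3, 0): f_x = -48 ≠ 0.
  x = -2: f_y(-2, y) = -3*y**2 - 6*y; vanishes at y ∈ {-2, 0}. (-2, -2): f_x = -12 ≠ 0; (-2, 0): f_x = -20 ≠ 0.
  x = -1: f_y(-1, y) = -3*y**2 - 2*y; vanishes at y ∈ {0}. (-1, 0): f_x = -4 ≠ 0.
  x = 0: f_y(0, y) = -3*y**2 + 2*y; vanishes at y ∈ {0}. (0, 0): f_x = 0, f = 0 — SINGULAR.
  x = 1: f_y(1, y) = -3*y**2 + 6*y; vanishes at y ∈ {0, 2}. (1, 0): f_x = -8 ≠ 0; (1, 2): f_x = 0 but f = 1 ≠ 0.
  x = 2: f_y(2, y) = -3*y**2 + 10*y; vanishes at y ∈ {0}. (2, 0): f_x = -28 ≠ 0.
  x = 3: f_y(3, y) = -3*y**2 + 14*y; vanishes at y ∈ {0}. (3, 0): f_x = -60 ≠ 0.
  x = 4: f_y(4, y) = -3*y**2 + 18*y; vanishes at y ∈ {0}. (4, 0): f_x = -104 ≠ 0.
Only singular point on the grid: (0, 0).
Classify: substitute x = 0 + u, y = 0 + v and expand: f = -2*u**3 - u**2 + 2*u*v**2 - v**3 + v**2.
No constant or linear terms (consistent with a singular point). Quadratic part: -u**2 + v**2. Cubic part: -2*u**3 + 2*u*v**2 - v**3.
The quadratic part v**2 - u**2 = (v − u)(v + u) splits into two distinct linear factors, so there are two distinct tangent lines y − 0 = ±(x − 0) — this is a node (ordinary double point).
Classification: node.


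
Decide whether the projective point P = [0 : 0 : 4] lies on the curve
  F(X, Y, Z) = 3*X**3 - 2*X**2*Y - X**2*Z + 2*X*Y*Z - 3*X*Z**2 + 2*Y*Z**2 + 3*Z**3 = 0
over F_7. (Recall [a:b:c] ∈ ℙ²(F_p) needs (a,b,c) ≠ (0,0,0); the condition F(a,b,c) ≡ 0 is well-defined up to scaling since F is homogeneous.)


F(0,0,4) ≡ 3 (mod 7); P is NOT on the curve.

Evaluate F(0, 0, 4) term-by-term (mod 7).
  3*X**3 ↦ 3·0·1·1 = 0
  -2*X**2*Y ↦ -2·0·0·1 = 0
  -X**2*Z ↦ -1·0·1·4 = 0
  2*X*Y*Z ↦ 2·0·0·4 = 0
  -3*X*Z**2 ↦ -3·0·1·16 = 0
  2*Y*Z**2 ↦ 2·1·0·16 = 0
  3*Z**3 ↦ 3·1·1·64 = 192
Sum: F(0, 0, 4) = (0) + (0) + (0) + (0) + (0) + (0) + (192) = 192.
Reducing mod 7: 192 ≡ 3 (mod 7).
Since F(a, b, c) ≡ 3 ≠ 0 (mod 7), P does NOT lie on the curve.


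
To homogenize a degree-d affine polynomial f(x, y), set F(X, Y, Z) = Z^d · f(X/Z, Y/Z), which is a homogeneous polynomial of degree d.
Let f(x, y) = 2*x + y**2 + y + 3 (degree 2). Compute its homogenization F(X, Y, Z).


F(X, Y, Z) = 2*X*Z + Y**2 + Y*Z + 3*Z**2

deg(f) = 2.
Substitute x = X/Z, y = Y/Z into f, then multiply by Z^2.
  monomial 2·x^1·y^0 ↦ 2·X^1·Y^0·Z^1.
  monomial 1·x^0·y^2 ↦ 1·X^0·Y^2·Z^0.
  monomial 1·x^0·y^1 ↦ 1·X^0·Y^1·Z^1.
  monomial 3·x^0·y^0 ↦ 3·X^0·Y^0·Z^2.
Collecting: F(X, Y, Z) = 2*X*Z + Y**2 + Y*Z + 3*Z**2.


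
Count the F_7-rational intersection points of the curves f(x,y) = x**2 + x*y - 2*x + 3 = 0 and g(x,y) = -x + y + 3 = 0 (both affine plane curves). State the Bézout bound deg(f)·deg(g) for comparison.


Common zeros: {(1, 5), (5, 2)}; count = 2; Bézout bound = 2.

deg(f) = 2, deg(g) = 1, so Bézout bound = 2.
Scan x ∈ F_7. For each x, list the y ∈ F_7 with f(x, y) ≡ 0 and those with g(x, y) ≡ 0 (mod 7); the common zeros in that column are the intersection.
  x = 0: f ≡ 0 at y ∈ ∅; g ≡ 0 at y ∈ {4}; common: ∅.
  x = 1: f ≡ 0 at y ∈ {5}; g ≡ 0 at y ∈ {5}; common: {5}.
  x = 2: f ≡ 0 at y ∈ {2}; g ≡ 0 at y ∈ {6}; common: ∅.
  x = 3: f ≡ 0 at y ∈ {5}; g ≡ 0 at y ∈ {0}; common: ∅.
  x = 4: f ≡ 0 at y ∈ {6}; g ≡ 0 at y ∈ {1}; common: ∅.
  x = 5: f ≡ 0 at y ∈ {2}; g ≡ 0 at y ∈ {2}; common: {2}.
  x = 6: f ≡ 0 at y ∈ {6}; g ≡ 0 at y ∈ {3}; common: ∅.
Collecting: common zeros = {(1, 5), (5, 2)}, so the count is 2.
Comparison with the Bézout bound: 2 ≤ 2 = deg(f)·deg(g), as expected for curves with no common component (the bound is attained).


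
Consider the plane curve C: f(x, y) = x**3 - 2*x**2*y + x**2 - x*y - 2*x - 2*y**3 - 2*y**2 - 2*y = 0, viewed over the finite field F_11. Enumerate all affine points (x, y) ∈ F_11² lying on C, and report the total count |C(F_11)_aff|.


Affine F_11-points: {(0, 0), (1, 0), (2, 5), (3, 5), (4, 5), (4, 6), (4, 10), (7, 7), (8, 1), (9, 0), (10, 7)}; count = 11.

For each of the 121 pairs (x, y) ∈ F_11², evaluate f(x, y) mod 11. Record the zeros.
  x = 0: [0↦0, 1↦5, 2↦5, 3↦10, 4↦8, 5↦9, 6↦1, 7↦5, 8↦9, 9↦1, 10↦2]  zeros at y ∈ {0}
  x = 1: [0↦0, 1↦2, 2↦10, 3↦1, 4↦7, 5↦5, 6↦5, 7↦6, 8↦7, 9↦7, 10↦5]  zeros at y ∈ {0}
  x = 2: [0↦8, 1↦3, 2↦4, 3↦10, 4↦9, 5↦0, 6↦4, 7↦9, 8↦3, 9↦7, 10↦9]  zeros at y ∈ {5}
  x = 3: [0↦8, 1↦3, 2↦4, 3↦10, 4↦9, 5↦0, 6↦4, 7↦9, 8↦3, 9↦7, 10↦9]  zeros at y ∈ {5}
  x = 4: [0↦6, 1↦8, 2↦5, 3↦7, 4↦2, 5↦0, 6↦0, 7↦1, 8↦2, 9↦2, 10↦0]  zeros at y ∈ {5, 6, 10}
  x = 5: [0↦8, 1↦2, 2↦2, 3↦7, 4↦5, 5↦6, 6↦9, 7↦2, 8↦6, 9↦9, 10↦10]  zeros at y ∈ ∅
  x = 6: [0↦9, 1↦2, 2↦1, 3↦5, 4↦2, 5↦2, 6↦4, 7↦7, 8↦10, 9↦1, 10↦1]  zeros at y ∈ ∅
  x = 7: [0↦4, 1↦3, 2↦8, 3↦7, 4↦10, 5↦5, 6↦2, 7↦0, 8↦9, 9↦6, 10↦1]  zeros at y ∈ {7}
  x = 8: [0↦10, 1↦0, 2↦7, 3↦8, 4↦2, 5↦10, 6↦9, 7↦9, 8↦9, 9↦8, 10↦5]  zeros at y ∈ {1}
  x = 9: [0↦0, 1↦10, 2↦4, 3↦3, 4↦6, 5↦1, 6↦9, 7↦7, 8↦5, 9↦2, 10↦8]  zeros at y ∈ {0}
  x = 10: [0↦2, 1↦6, 2↦5, 3↦9, 4↦6, 5↦6, 6↦8, 7↦0, 8↦3, 9↦5, 10↦5]  zeros at y ∈ {7}
Collecting zeros: affine points = {(0, 0), (1, 0), (2, 5), (3, 5), (4, 5), (4, 6), (4, 10), (7, 7), (8, 1), (9, 0), (10, 7)}.
Total count |C(F_11)_aff| = 11.


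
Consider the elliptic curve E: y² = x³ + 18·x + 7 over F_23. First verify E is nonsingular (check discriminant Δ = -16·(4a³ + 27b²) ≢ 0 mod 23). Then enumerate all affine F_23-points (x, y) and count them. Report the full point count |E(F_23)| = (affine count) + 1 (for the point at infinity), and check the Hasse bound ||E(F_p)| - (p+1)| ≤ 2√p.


Affine points = {(1, 7), (1, 16), (6, 3), (6, 20), (7, 4), (7, 19), (9, 1), (9, 22), (11, 8), (11, 15), (13, 0), (14, 6), (14, 17), (15, 8), (15, 15), (19, 3), (19, 20), (20, 8), (20, 15), (21, 3), (21, 20)}; affine count = 21; |E(F_23)| = 22.

Discriminant check: Δ ∝ 4a³ + 27b² = 4·18³ + 27·7² = 4·5832 + 27·49 ≡ 18 (mod 23). Nonzero ⇒ E is nonsingular.
For each x ∈ F_23, compute rhs = x³ + 18·x + 7 mod 23, then count y ∈ F_23 with y² ≡ rhs.
  x = 0: rhs = 7, matching y values: none (0 points).
  x = 1: rhs = 3, matching y values: 7, 16 (2 points).
  x = 2: rhs = 5, matching y values: none (0 points).
  x = 3: rhs = 19, matching y values: none (0 points).
  x = 4: rhs = 5, matching y values: none (0 points).
  x = 5: rhs = 15, matching y values: none (0 points).
  x = 6: rhs = 9, matching y values: 3, 20 (2 points).
  x = 7: rhs = 16, matching y values: 4, 19 (2 points).
  x = 8: rhs = 19, matching y values: none (0 points).
  x = 9: rhs = 1, matching y values: 1, 22 (2 points).
  x = 10: rhs = 14, matching y values: none (0 points).
  x = 11: rhs = 18, matching y values: 8, 15 (2 points).
  x = 12: rhs = 19, matching y values: none (0 points).
  x = 13: rhs = 0, matching y values: 0 (1 points).
  x = 14: rhs = 13, matching y values: 6, 17 (2 points).
  x = 15: rhs = 18, matching y values: 8, 15 (2 points).
  x = 16: rhs = 21, matching y values: none (0 points).
  x = 17: rhs = 5, matching y values: none (0 points).
  x = 18: rhs = 22, matching y values: none (0 points).
  x = 19: rhs = 9, matching y values: 3, 20 (2 points).
  x = 20: rhs = 18, matching y values: 8, 15 (2 points).
  x = 21: rhs = 9, matching y values: 3, 20 (2 points).
  x = 22: rhs = 11, matching y values: none (0 points).
Total affine count: 21.
Full point count |E(F_23)| = 21 + 1 = 22.
Hasse bound: |22 − (23+1)| = |-2| = 2 ≤ 2√23 ≈ 9.5917 ✓.


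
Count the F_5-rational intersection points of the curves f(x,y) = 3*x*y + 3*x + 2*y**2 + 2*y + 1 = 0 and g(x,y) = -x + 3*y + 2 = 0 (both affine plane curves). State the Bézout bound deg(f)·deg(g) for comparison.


Common zeros: {(0, 1), (3, 2)}; count = 2; Bézout bound = 2.

deg(f) = 2, deg(g) = 1, so Bézout bound = 2.
Scan x ∈ F_5. For each x, list the y ∈ F_5 with f(x, y) ≡ 0 and those with g(x, y) ≡ 0 (mod 5); the common zeros in that column are the intersection.
  x = 0: f ≡ 0 at y ∈ {1, 3}; g ≡ 0 at y ∈ {1}; common: {1}.
  x = 1: f ≡ 0 at y ∈ ∅; g ≡ 0 at y ∈ {3}; common: ∅.
  x = 2: f ≡ 0 at y ∈ ∅; g ≡ 0 at y ∈ {0}; common: ∅.
  x = 3: f ≡ 0 at y ∈ {0, 2}; g ≡ 0 at y ∈ {2}; common: {2}.
  x = 4: f ≡ 0 at y ∈ ∅; g ≡ 0 at y ∈ {4}; common: ∅.
Collecting: common zeros = {(0, 1), (3, 2)}, so the count is 2.
Comparison with the Bézout bound: 2 ≤ 2 = deg(f)·deg(g), as expected for curves with no common component (the bound is attained).


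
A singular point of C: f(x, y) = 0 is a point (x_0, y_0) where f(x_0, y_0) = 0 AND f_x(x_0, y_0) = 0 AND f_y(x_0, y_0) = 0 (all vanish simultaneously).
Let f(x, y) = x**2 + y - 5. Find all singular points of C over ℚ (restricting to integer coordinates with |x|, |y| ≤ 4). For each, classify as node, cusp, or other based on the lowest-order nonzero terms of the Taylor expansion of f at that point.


No singular points in the scanned grid; C is smooth there.

Compute partial derivatives:
  f_x = 2*x.
  f_y = 1.
f_y = 1 is a nonzero constant, so f_y never vanishes: no point (x, y) can satisfy f = f_x = f_y = 0. In particular no (x, y) ∈ {−4, ..., 4}² is singular; the curve is smooth.


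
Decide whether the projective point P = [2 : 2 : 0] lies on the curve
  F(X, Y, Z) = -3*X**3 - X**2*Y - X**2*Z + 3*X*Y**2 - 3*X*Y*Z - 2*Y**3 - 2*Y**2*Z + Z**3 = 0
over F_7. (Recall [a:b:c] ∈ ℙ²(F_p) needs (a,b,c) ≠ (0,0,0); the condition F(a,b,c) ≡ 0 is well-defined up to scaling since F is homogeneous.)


F(2,2,0) ≡ 4 (mod 7); P is NOT on the curve.

Evaluate F(2, 2, 0) term-by-term (mod 7).
  -3*X**3 ↦ -3·8·1·1 = -24
  -X**2*Y ↦ -1·4·2·1 = -8
  -X**2*Z ↦ -1·4·1·0 = 0
  3*X*Y**2 ↦ 3·2·4·1 = 24
  -3*X*Y*Z ↦ -3·2·2·0 = 0
  -2*Y**3 ↦ -2·1·8·1 = -16
  -2*Y**2*Z ↦ -2·1·4·0 = 0
  Z**3 ↦ 1·1·1·0 = 0
Sum: F(2, 2, 0) = (-24) + (-8) + (0) + (24) + (0) + (-16) + (0) + (0) = -24.
Reducing mod 7: -24 ≡ 4 (mod 7).
Since F(a, b, c) ≡ 4 ≠ 0 (mod 7), P does NOT lie on the curve.


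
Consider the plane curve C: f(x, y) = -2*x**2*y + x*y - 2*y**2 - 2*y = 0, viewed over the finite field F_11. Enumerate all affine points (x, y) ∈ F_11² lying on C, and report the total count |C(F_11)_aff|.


Affine F_11-points: {(0, 0), (0, 10), (1, 0), (1, 4), (2, 0), (2, 7), (3, 0), (3, 8), (4, 0), (4, 7), (5, 0), (5, 4), (6, 0), (6, 10), (7, 0), (7, 3), (8, 0), (8, 5), (9, 0), (9, 5), (10, 0), (10, 3)}; count = 22.

For each of the 121 pairs (x, y) ∈ F_11², evaluate f(x, y) mod 11. Record the zeros.
  x = 0: [0↦0, 1↦7, 2↦10, 3↦9, 4↦4, 5↦6, 6↦4, 7↦9, 8↦10, 9↦7, 10↦0]  zeros at y ∈ {0, 10}
  x = 1: [0↦0, 1↦6, 2↦8, 3↦6, 4↦0, 5↦1, 6↦9, 7↦2, 8↦2, 9↦9, 10↦1]  zeros at y ∈ {0, 4}
  x = 2: [0↦0, 1↦1, 2↦9, 3↦2, 4↦2, 5↦9, 6↦1, 7↦0, 8↦6, 9↦8, 10↦6]  zeros at y ∈ {0, 7}
  x = 3: [0↦0, 1↦3, 2↦2, 3↦8, 4↦10, 5↦8, 6↦2, 7↦3, 8↦0, 9↦4, 10↦4]  zeros at y ∈ {0, 8}
  x = 4: [0↦0, 1↦1, 2↦9, 3↦2, 4↦2, 5↦9, 6↦1, 7↦0, 8↦6, 9↦8, 10↦6]  zeros at y ∈ {0, 7}
  x = 5: [0↦0, 1↦6, 2↦8, 3↦6, 4↦0, 5↦1, 6↦9, 7↦2, 8↦2, 9↦9, 10↦1]  zeros at y ∈ {0, 4}
  x = 6: [0↦0, 1↦7, 2↦10, 3↦9, 4↦4, 5↦6, 6↦4, 7↦9, 8↦10, 9↦7, 10↦0]  zeros at y ∈ {0, 10}
  x = 7: [0↦0, 1↦4, 2↦4, 3↦0, 4↦3, 5↦2, 6↦8, 7↦10, 8↦8, 9↦2, 10↦3]  zeros at y ∈ {0, 3}
  x = 8: [0↦0, 1↦8, 2↦1, 3↦1, 4↦8, 5↦0, 6↦10, 7↦5, 8↦7, 9↦5, 10↦10]  zeros at y ∈ {0, 5}
  x = 9: [0↦0, 1↦8, 2↦1, 3↦1, 4↦8, 5↦0, 6↦10, 7↦5, 8↦7, 9↦5, 10↦10]  zeros at y ∈ {0, 5}
  x = 10: [0↦0, 1↦4, 2↦4, 3↦0, 4↦3, 5↦2, 6↦8, 7↦10, 8↦8, 9↦2, 10↦3]  zeros at y ∈ {0, 3}
Collecting zeros: affine points = {(0, 0), (0, 10), (1, 0), (1, 4), (2, 0), (2, 7), (3, 0), (3, 8), (4, 0), (4, 7), (5, 0), (5, 4), (6, 0), (6, 10), (7, 0), (7, 3), (8, 0), (8, 5), (9, 0), (9, 5), (10, 0), (10, 3)}.
Total count |C(F_11)_aff| = 22.


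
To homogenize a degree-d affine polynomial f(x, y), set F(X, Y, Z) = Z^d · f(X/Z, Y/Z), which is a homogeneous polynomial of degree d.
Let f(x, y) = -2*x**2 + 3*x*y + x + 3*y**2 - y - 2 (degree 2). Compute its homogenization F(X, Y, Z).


F(X, Y, Z) = -2*X**2 + 3*X*Y + X*Z + 3*Y**2 - Y*Z - 2*Z**2

deg(f) = 2.
Substitute x = X/Z, y = Y/Z into f, then multiply by Z^2.
  monomial -2·x^2·y^0 ↦ -2·X^2·Y^0·Z^0.
  monomial 3·x^1·y^1 ↦ 3·X^1·Y^1·Z^0.
  monomial 1·x^1·y^0 ↦ 1·X^1·Y^0·Z^1.
  monomial 3·x^0·y^2 ↦ 3·X^0·Y^2·Z^0.
  monomial -1·x^0·y^1 ↦ -1·X^0·Y^1·Z^1.
  monomial -2·x^0·y^0 ↦ -2·X^0·Y^0·Z^2.
Collecting: F(X, Y, Z) = -2*X**2 + 3*X*Y + X*Z + 3*Y**2 - Y*Z - 2*Z**2.


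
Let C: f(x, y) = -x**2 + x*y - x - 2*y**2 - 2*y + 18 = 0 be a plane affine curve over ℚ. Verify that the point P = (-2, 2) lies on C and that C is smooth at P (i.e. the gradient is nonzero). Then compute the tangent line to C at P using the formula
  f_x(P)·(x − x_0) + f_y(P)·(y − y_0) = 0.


Tangent line at P: 5*x - 12*y + 34 = 0.

Step 1: f(-2, 2) = 0, so P lies on C.
Step 2: partial derivatives
  f_x(x, y) = -2*x + y - 1, f_y(x, y) = x - 4*y - 2.
  f_x(P) = 5, f_y(P) = -12 (gradient nonzero, so P is smooth).
Step 3: tangent line at P: 5·(x − -2) + -12·(y − 2) = 0.
Expanding: 5*x - 12*y + 34 = 0.


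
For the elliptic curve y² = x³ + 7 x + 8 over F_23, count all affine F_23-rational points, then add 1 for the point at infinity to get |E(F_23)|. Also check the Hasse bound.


Affine points = {(0, 10), (0, 13), (1, 4), (1, 19), (4, 10), (4, 13), (6, 6), (6, 17), (7, 3), (7, 20), (8, 1), (8, 22), (9, 8), (9, 15), (11, 6), (11, 17), (12, 7), (12, 16), (17, 7), (17, 16), (18, 3), (18, 20), (19, 10), (19, 13), (20, 11), (20, 12), (21, 3), (21, 20), (22, 0)}; affine count = 29; |E(F_23)| = 30.

Discriminant check: Δ ∝ 4a³ + 27b² = 4·7³ + 27·8² = 4·343 + 27·64 ≡ 18 (mod 23). Nonzero ⇒ E is nonsingular.
For each x ∈ F_23, compute rhs = x³ + 7·x + 8 mod 23, then count y ∈ F_23 with y² ≡ rhs.
  x = 0: rhs = 8, matching y values: 10, 13 (2 points).
  x = 1: rhs = 16, matching y values: 4, 19 (2 points).
  x = 2: rhs = 7, matching y values: none (0 points).
  x = 3: rhs = 10, matching y values: none (0 points).
  x = 4: rhs = 8, matching y values: 10, 13 (2 points).
  x = 5: rhs = 7, matching y values: none (0 points).
  x = 6: rhs = 13, matching y values: 6, 17 (2 points).
  x = 7: rhs = 9, matching y values: 3, 20 (2 points).
  x = 8: rhs = 1, matching y values: 1, 22 (2 points).
  x = 9: rhs = 18, matching y values: 8, 15 (2 points).
  x = 10: rhs = 20, matching y values: none (0 points).
  x = 11: rhs = 13, matching y values: 6, 17 (2 points).
  x = 12: rhs = 3, matching y values: 7, 16 (2 points).
  x = 13: rhs = 19, matching y values: none (0 points).
  x = 14: rhs = 21, matching y values: none (0 points).
  x = 15: rhs = 15, matching y values: none (0 points).
  x = 16: rhs = 7, matching y values: none (0 points).
  x = 17: rhs = 3, matching y values: 7, 16 (2 points).
  x = 18: rhs = 9, matching y values: 3, 20 (2 points).
  x = 19: rhs = 8, matching y values: 10, 13 (2 points).
  x = 20: rhs = 6, matching y values: 11, 12 (2 points).
  x = 21: rhs = 9, matching y values: 3, 20 (2 points).
  x = 22: rhs = 0, matching y values: 0 (1 points).
Total affine count: 29.
Full point count |E(F_23)| = 29 + 1 = 30.
Hasse bound: |30 − (23+1)| = |6| = 6 ≤ 2√23 ≈ 9.5917 ✓.


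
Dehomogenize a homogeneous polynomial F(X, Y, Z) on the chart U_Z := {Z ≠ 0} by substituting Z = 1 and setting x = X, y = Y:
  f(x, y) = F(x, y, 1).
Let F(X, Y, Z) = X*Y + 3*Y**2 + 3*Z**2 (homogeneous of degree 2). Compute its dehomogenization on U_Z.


f(x, y) = x*y + 3*y**2 + 3

On U_Z we set Z = 1. Each monomial c·X^i·Y^j·Z^k in F becomes c·x^i·y^j·1^k = c·x^i·y^j.
Substituting Z = 1: F(X, Y, 1) = x*y + 3*y**2 + 3.
Note: deg(f) ≤ deg(F) = 2; strict inequality happens when F is divisible by Z (lost terms).


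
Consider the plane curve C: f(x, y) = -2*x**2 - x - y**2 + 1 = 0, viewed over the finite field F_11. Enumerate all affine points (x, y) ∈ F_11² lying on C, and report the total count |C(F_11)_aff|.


Affine F_11-points: {(0, 1), (0, 10), (1, 3), (1, 8), (4, 3), (4, 8), (5, 1), (5, 10), (6, 0), (10, 0)}; count = 10.

For each of the 121 pairs (x, y) ∈ F_11², evaluate f(x, y) mod 11. Record the zeros.
  x = 0: [0↦1, 1↦0, 2↦8, 3↦3, 4↦7, 5↦9, 6↦9, 7↦7, 8↦3, 9↦8, 10↦0]  zeros at y ∈ {1, 10}
  x = 1: [0↦9, 1↦8, 2↦5, 3↦0, 4↦4, 5↦6, 6↦6, 7↦4, 8↦0, 9↦5, 10↦8]  zeros at y ∈ {3, 8}
  x = 2: [0↦2, 1↦1, 2↦9, 3↦4, 4↦8, 5↦10, 6↦10, 7↦8, 8↦4, 9↦9, 10↦1]  zeros at y ∈ ∅
  x = 3: [0↦2, 1↦1, 2↦9, 3↦4, 4↦8, 5↦10, 6↦10, 7↦8, 8↦4, 9↦9, 10↦1]  zeros at y ∈ ∅
  x = 4: [0↦9, 1↦8, 2↦5, 3↦0, 4↦4, 5↦6, 6↦6, 7↦4, 8↦0, 9↦5, 10↦8]  zeros at y ∈ {3, 8}
  x = 5: [0↦1, 1↦0, 2↦8, 3↦3, 4↦7, 5↦9, 6↦9, 7↦7, 8↦3, 9↦8, 10↦0]  zeros at y ∈ {1, 10}
  x = 6: [0↦0, 1↦10, 2↦7, 3↦2, 4↦6, 5↦8, 6↦8, 7↦6, 8↦2, 9↦7, 10↦10]  zeros at y ∈ {0}
  x = 7: [0↦6, 1↦5, 2↦2, 3↦8, 4↦1, 5↦3, 6↦3, 7↦1, 8↦8, 9↦2, 10↦5]  zeros at y ∈ ∅
  x = 8: [0↦8, 1↦7, 2↦4, 3↦10, 4↦3, 5↦5, 6↦5, 7↦3, 8↦10, 9↦4, 10↦7]  zeros at y ∈ ∅
  x = 9: [0↦6, 1↦5, 2↦2, 3↦8, 4↦1, 5↦3, 6↦3, 7↦1, 8↦8, 9↦2, 10↦5]  zeros at y ∈ ∅
  x = 10: [0↦0, 1↦10, 2↦7, 3↦2, 4↦6, 5↦8, 6↦8, 7↦6, 8↦2, 9↦7, 10↦10]  zeros at y ∈ {0}
Collecting zeros: affine points = {(0, 1), (0, 10), (1, 3), (1, 8), (4, 3), (4, 8), (5, 1), (5, 10), (6, 0), (10, 0)}.
Total count |C(F_11)_aff| = 10.


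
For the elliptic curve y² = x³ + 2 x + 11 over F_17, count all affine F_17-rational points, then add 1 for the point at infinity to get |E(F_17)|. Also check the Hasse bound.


Affine points = {(4, 7), (4, 10), (6, 1), (6, 16), (11, 2), (11, 15), (15, 4), (15, 13), (16, 5), (16, 12)}; affine count = 10; |E(F_17)| = 11.

Discriminant check: Δ ∝ 4a³ + 27b² = 4·2³ + 27·11² = 4·8 + 27·121 ≡ 1 (mod 17). Nonzero ⇒ E is nonsingular.
For each x ∈ F_17, compute rhs = x³ + 2·x + 11 mod 17, then count y ∈ F_17 with y² ≡ rhs.
  x = 0: rhs = 11, matching y values: none (0 points).
  x = 1: rhs = 14, matching y values: none (0 points).
  x = 2: rhs = 6, matching y values: none (0 points).
  x = 3: rhs = 10, matching y values: none (0 points).
  x = 4: rhs = 15, matching y values: 7, 10 (2 points).
  x = 5: rhs = 10, matching y values: none (0 points).
  x = 6: rhs = 1, matching y values: 1, 16 (2 points).
  x = 7: rhs = 11, matching y values: none (0 points).
  x = 8: rhs = 12, matching y values: none (0 points).
  x = 9: rhs = 10, matching y values: none (0 points).
  x = 10: rhs = 11, matching y values: none (0 points).
  x = 11: rhs = 4, matching y values: 2, 15 (2 points).
  x = 12: rhs = 12, matching y values: none (0 points).
  x = 13: rhs = 7, matching y values: none (0 points).
  x = 14: rhs = 12, matching y values: none (0 points).
  x = 15: rhs = 16, matching y values: 4, 13 (2 points).
  x = 16: rhs = 8, matching y values: 5, 12 (2 points).
Total affine count: 10.
Full point count |E(F_17)| = 10 + 1 = 11.
Hasse bound: |11 − (17+1)| = |-7| = 7 ≤ 2√17 ≈ 8.2462 ✓.


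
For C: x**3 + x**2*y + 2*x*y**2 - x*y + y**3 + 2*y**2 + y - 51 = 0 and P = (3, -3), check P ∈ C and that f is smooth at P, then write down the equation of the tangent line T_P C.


Tangent line at P: 30*x - 14*y - 132 = 0.

Step 1: f(3, -3) = 0, so P lies on C.
Step 2: partial derivatives
  f_x(x, y) = 3*x**2 + 2*x*y + 2*y**2 - y, f_y(x, y) = x**2 + 4*x*y - x + 3*y**2 + 4*y + 1.
  f_x(P) = 30, f_y(P) = -14 (gradient nonzero, so P is smooth).
Step 3: tangent line at P: 30·(x − 3) + -14·(y − -3) = 0.
Expanding: 30*x - 14*y - 132 = 0.


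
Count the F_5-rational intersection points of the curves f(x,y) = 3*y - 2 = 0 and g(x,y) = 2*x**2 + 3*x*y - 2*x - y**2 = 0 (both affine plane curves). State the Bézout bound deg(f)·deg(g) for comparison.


Common zeros: ∅; count = 0; Bézout bound = 2.

deg(f) = 1, deg(g) = 2, so Bézout bound = 2.
Scan x ∈ F_5. For each x, list the y ∈ F_5 with f(x, y) ≡ 0 and those with g(x, y) ≡ 0 (mod 5); the common zeros in that column are the intersection.
  x = 0: f ≡ 0 at y ∈ {4}; g ≡ 0 at y ∈ {0}; common: ∅.
  x = 1: f ≡ 0 at y ∈ {4}; g ≡ 0 at y ∈ {0, 3}; common: ∅.
  x = 2: f ≡ 0 at y ∈ {4}; g ≡ 0 at y ∈ ∅; common: ∅.
  x = 3: f ≡ 0 at y ∈ {4}; g ≡ 0 at y ∈ {1, 3}; common: ∅.
  x = 4: f ≡ 0 at y ∈ {4}; g ≡ 0 at y ∈ {1}; common: ∅.
Collecting: common zeros = ∅, so the count is 0.
Comparison with the Bézout bound: 0 ≤ 2 = deg(f)·deg(g), as expected for curves with no common component (the affine F_5-count falls short of the bound because intersections may lie at infinity, over extension fields, or carry multiplicity).
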